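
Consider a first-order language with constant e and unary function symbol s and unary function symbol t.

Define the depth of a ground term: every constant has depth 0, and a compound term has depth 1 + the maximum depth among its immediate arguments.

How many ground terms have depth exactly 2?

Write N_k for the number of ground terms of depth ≤ k. A term of depth ≤ k is either a constant or a function symbol applied to arguments of depth ≤ k−1, so N_k = 1 + N_{k-1} + N_{k-1}.
N_0 = 1
N_1 = 1 + 1 + 1 = 3
N_2 = 1 + 3 + 3 = 7
Terms of depth exactly 2: N_2 − N_1 = 7 − 3 = 4.

4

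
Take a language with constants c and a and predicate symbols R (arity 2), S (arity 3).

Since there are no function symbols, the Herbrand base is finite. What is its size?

With no function symbols, the Herbrand universe is just the 2 constants.
Ground atoms per predicate: R: 2^2 = 4, S: 2^3 = 8.
Herbrand base size = 4 + 8 = 12.

12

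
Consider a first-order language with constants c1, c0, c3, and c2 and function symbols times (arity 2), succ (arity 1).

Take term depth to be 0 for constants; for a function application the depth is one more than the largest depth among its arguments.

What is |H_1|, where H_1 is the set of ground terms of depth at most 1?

Write N_k for the number of ground terms of depth ≤ k. A term of depth ≤ k is either a constant or a function symbol applied to arguments of depth ≤ k−1, so N_k = 4 + N_{k-1}^2 + N_{k-1}.
N_0 = 4
N_1 = 4 + 4^2 + 4 = 24

24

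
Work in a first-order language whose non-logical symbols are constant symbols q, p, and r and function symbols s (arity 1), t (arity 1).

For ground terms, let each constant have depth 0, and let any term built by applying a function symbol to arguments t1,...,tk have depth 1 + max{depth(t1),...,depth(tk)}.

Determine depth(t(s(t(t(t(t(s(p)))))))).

depth(s(p)) = 1 + depth(p) = 1 + 0 = 1
depth(t(s(p))) = 1 + depth(s(p)) = 1 + 1 = 2
depth(t(t(s(p)))) = 1 + depth(t(s(p))) = 1 + 2 = 3
depth(t(t(t(s(p))))) = 1 + depth(t(t(s(p)))) = 1 + 3 = 4
depth(t(t(t(t(s(p)))))) = 1 + depth(t(t(t(s(p))))) = 1 + 4 = 5
depth(s(t(t(t(t(s(p))))))) = 1 + depth(t(t(t(t(s(p)))))) = 1 + 5 = 6
depth(t(s(t(t(t(t(s(p)))))))) = 1 + depth(s(t(t(t(t(s(p))))))) = 1 + 6 = 7

7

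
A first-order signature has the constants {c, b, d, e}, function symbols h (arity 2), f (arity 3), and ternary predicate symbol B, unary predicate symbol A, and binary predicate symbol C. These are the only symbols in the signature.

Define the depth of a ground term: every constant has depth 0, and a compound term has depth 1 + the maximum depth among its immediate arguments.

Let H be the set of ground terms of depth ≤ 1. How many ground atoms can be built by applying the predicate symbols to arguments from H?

First count ground terms of depth ≤ 1.
If N_k denotes the number of depth-≤k ground terms, the 4 constants give N_0 = 4, and each function symbol of arity r contributes N_{k-1}^r new terms at level k: N_k = 4 + N_{k-1}^2 + N_{k-1}^3.
N_0 = 4
N_1 = 4 + 4^2 + 4^3 = 84
So |H| = 84.
A ground atom is a predicate applied to a tuple of terms from H, so the count is the sum over predicates of |H|^arity:
  B: 84^3 = 592704;  A: 84;  C: 84^2 = 7056
Total ground atoms: 592704 + 84 + 7056 = 599844.

599844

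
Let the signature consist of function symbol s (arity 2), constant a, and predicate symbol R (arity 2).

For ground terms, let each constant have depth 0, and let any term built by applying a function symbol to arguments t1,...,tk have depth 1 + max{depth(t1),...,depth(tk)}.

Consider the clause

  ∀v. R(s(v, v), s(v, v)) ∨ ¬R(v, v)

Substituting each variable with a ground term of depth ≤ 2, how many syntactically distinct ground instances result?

5

Ground terms of depth ≤ 2:
  Let N_k = |{terms of depth ≤ k}|. Then N_0 = 1 and N_k = 1 + N_{k-1}^2 for k ≥ 1 (one summand per function symbol, arity giving the exponent).
  N_0 = 1
  N_1 = 1 + 1^2 = 2
  N_2 = 1 + 2^2 = 5
  Explicitly: a, s(a, a), s(a, s(a, a)), s(s(a, a), a), s(s(a, a), s(a, a)).
So there are 5 ground terms available for substitution.
The variable v ranges independently over the available ground terms, and distinct assignments produce distinct instances.
Number of ground instances = 5.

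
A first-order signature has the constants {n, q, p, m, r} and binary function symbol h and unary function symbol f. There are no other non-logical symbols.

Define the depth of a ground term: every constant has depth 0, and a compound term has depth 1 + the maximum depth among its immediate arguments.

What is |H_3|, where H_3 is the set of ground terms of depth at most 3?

1601495

Let N_k count ground terms of depth at most k. Each non-constant term of depth ≤ k is some function symbol applied to depth-≤(k−1) arguments, giving N_k = 5 + N_{k-1}^2 + N_{k-1}.
N_0 = 5
N_1 = 5 + 5^2 + 5 = 35
N_2 = 5 + 35^2 + 35 = 1265
N_3 = 5 + 1265^2 + 1265 = 1601495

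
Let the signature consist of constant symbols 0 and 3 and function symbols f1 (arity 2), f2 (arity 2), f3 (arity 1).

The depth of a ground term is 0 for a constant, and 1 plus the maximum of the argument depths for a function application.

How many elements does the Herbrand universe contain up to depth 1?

Let N_k = |{terms of depth ≤ k}|. Then N_0 = 2 and N_k = 2 + N_{k-1}^2 + N_{k-1}^2 + N_{k-1} for k ≥ 1 (one summand per function symbol, arity giving the exponent).
N_0 = 2
N_1 = 2 + 2^2 + 2^2 + 2 = 12
Explicitly: 0, 3, f1(0, 0), f1(0, 3), f1(3, 0), f1(3, 3), f2(0, 0), f2(0, 3), f2(3, 0), f2(3, 3), f3(0), f3(3).

12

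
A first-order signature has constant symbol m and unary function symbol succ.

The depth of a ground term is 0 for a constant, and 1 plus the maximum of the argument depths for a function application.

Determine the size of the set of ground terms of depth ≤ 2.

3

Let N_k count ground terms of depth at most k. Each non-constant term of depth ≤ k is some function symbol applied to depth-≤(k−1) arguments, giving N_k = 1 + N_{k-1}.
N_0 = 1
N_1 = 1 + 1 = 2
N_2 = 1 + 2 = 3
Explicitly: m, succ(m), succ(succ(m)).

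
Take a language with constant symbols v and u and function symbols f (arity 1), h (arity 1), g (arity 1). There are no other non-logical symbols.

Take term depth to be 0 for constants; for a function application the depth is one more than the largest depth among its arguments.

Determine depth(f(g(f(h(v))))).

4

depth(h(v)) = 1 + depth(v) = 1 + 0 = 1
depth(f(h(v))) = 1 + depth(h(v)) = 1 + 1 = 2
depth(g(f(h(v)))) = 1 + depth(f(h(v))) = 1 + 2 = 3
depth(f(g(f(h(v))))) = 1 + depth(g(f(h(v)))) = 1 + 3 = 4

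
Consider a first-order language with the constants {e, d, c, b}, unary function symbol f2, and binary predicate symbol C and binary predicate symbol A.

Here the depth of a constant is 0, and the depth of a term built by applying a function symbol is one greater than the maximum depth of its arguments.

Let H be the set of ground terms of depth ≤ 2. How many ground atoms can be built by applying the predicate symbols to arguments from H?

288

First count ground terms of depth ≤ 2.
Write N_k for the number of ground terms of depth ≤ k. A term of depth ≤ k is either a constant or a function symbol applied to arguments of depth ≤ k−1, so N_k = 4 + N_{k-1}.
N_0 = 4
N_1 = 4 + 4 = 8
N_2 = 4 + 8 = 12
Explicitly: e, d, c, b, f2(e), f2(d), f2(c), f2(b), f2(f2(e)), f2(f2(d)), f2(f2(c)), f2(f2(b)).
So |H| = 12.
A ground atom is a predicate applied to a tuple of terms from H, so the count is the sum over predicates of |H|^arity:
  C: 12^2 = 144;  A: 12^2 = 144
Total ground atoms: 144 + 144 = 288.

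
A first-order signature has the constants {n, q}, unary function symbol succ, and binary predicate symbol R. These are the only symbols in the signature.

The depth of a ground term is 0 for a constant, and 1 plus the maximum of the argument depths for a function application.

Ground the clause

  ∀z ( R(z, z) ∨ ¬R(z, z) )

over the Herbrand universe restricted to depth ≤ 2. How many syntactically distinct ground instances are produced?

Ground terms of depth ≤ 2:
  If N_k denotes the number of depth-≤k ground terms, the 2 constants give N_0 = 2, and each function symbol of arity r contributes N_{k-1}^r new terms at level k: N_k = 2 + N_{k-1}.
  N_0 = 2
  N_1 = 2 + 2 = 4
  N_2 = 2 + 4 = 6
  Explicitly: n, q, succ(n), succ(q), succ(succ(n)), succ(succ(q)).
So there are 6 ground terms available for substitution.
The variable z ranges independently over the available ground terms, and distinct assignments produce distinct instances.
Number of ground instances = 6.

6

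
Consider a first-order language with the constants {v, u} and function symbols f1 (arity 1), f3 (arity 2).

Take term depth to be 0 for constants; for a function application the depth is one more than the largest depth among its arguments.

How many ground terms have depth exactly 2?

66

Count level by level. With function symbols f1/1, f3/2, the terms of depth ≤ k are the 2 constants together with each function applied to depth-≤(k−1) tuples, so N_k = 2 + N_{k-1} + N_{k-1}^2.
N_0 = 2
N_1 = 2 + 2 + 2^2 = 8
N_2 = 2 + 8 + 8^2 = 74
Terms of depth exactly 2: N_2 − N_1 = 74 − 8 = 66.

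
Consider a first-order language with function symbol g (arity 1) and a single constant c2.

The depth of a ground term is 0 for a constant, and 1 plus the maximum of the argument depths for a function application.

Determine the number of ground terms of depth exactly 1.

1

Write N_k for the number of ground terms of depth ≤ k. A term of depth ≤ k is either a constant or a function symbol applied to arguments of depth ≤ k−1, so N_k = 1 + N_{k-1}.
N_0 = 1
N_1 = 1 + 1 = 2
Terms of depth exactly 1: N_1 − N_0 = 2 − 1 = 1.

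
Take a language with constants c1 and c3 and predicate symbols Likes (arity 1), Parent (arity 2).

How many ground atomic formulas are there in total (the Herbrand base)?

With no function symbols, the Herbrand universe is just the 2 constants.
Ground atoms per predicate: Likes: 2, Parent: 2^2 = 4.
Herbrand base size = 2 + 4 = 6.

6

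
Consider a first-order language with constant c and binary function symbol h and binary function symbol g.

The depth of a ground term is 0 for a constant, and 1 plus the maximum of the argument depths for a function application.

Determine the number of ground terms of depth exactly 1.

Count level by level. With function symbols h/2, g/2, the terms of depth ≤ k are the 1 constant together with each function applied to depth-≤(k−1) tuples, so N_k = 1 + N_{k-1}^2 + N_{k-1}^2.
N_0 = 1
N_1 = 1 + 1^2 + 1^2 = 3
Terms of depth exactly 1: N_1 − N_0 = 3 − 1 = 2.

2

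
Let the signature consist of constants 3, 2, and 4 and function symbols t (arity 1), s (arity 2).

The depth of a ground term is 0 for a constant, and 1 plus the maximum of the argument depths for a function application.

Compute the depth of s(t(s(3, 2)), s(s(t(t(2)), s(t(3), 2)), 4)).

depth(s(3, 2)) = 1 + max(0, 0) = 1
depth(t(s(3, 2))) = 1 + depth(s(3, 2)) = 1 + 1 = 2
depth(t(2)) = 1 + depth(2) = 1 + 0 = 1
depth(t(t(2))) = 1 + depth(t(2)) = 1 + 1 = 2
depth(t(3)) = 1 + depth(3) = 1 + 0 = 1
depth(s(t(3), 2)) = 1 + max(1, 0) = 2
depth(s(t(t(2)), s(t(3), 2))) = 1 + max(2, 2) = 3
depth(s(s(t(t(2)), s(t(3), 2)), 4)) = 1 + max(3, 0) = 4
depth(s(t(s(3, 2)), s(s(t(t(2)), s(t(3), 2)), 4))) = 1 + max(2, 4) = 5

5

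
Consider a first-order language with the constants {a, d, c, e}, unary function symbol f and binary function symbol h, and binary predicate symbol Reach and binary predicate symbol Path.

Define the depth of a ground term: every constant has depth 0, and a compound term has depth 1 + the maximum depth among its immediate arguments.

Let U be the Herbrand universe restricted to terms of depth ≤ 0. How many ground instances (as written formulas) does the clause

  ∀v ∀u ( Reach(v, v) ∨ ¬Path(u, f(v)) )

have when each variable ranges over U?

Ground terms of depth ≤ 0:
  Write N_k for the number of ground terms of depth ≤ k. A term of depth ≤ k is either a constant or a function symbol applied to arguments of depth ≤ k−1, so N_k = 4 + N_{k-1} + N_{k-1}^2.
  N_0 = 4
So there are 4 ground terms available for substitution.
The body mentions every one of the 2 quantified variables; since ground terms form a free algebra, no two substitutions collapse to the same formula.
Number of ground instances = 4^2 = 16.

16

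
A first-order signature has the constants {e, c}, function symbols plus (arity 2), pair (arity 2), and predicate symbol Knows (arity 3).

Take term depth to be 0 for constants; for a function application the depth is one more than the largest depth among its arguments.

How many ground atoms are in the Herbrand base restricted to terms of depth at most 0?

First count ground terms of depth ≤ 0.
Write N_k for the number of ground terms of depth ≤ k. A term of depth ≤ k is either a constant or a function symbol applied to arguments of depth ≤ k−1, so N_k = 2 + N_{k-1}^2 + N_{k-1}^2.
N_0 = 2
Explicitly: e, c.
So |H| = 2.
For each predicate symbol, the number of ground atoms is |H| raised to its arity; summing:
  Knows: 2^3 = 8
Total ground atoms: 8.

8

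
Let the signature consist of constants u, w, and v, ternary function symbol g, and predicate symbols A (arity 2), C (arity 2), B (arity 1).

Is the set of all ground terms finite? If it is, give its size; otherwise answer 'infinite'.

infinite

The signature has at least one function symbol (g, arity 3) and at least one constant (u).
Iterating g gives infinitely many distinct ground terms: u, g(u, u, u), g(g(u, u, u), g(u, u, u), g(u, u, u)), ...
So the Herbrand universe is infinite.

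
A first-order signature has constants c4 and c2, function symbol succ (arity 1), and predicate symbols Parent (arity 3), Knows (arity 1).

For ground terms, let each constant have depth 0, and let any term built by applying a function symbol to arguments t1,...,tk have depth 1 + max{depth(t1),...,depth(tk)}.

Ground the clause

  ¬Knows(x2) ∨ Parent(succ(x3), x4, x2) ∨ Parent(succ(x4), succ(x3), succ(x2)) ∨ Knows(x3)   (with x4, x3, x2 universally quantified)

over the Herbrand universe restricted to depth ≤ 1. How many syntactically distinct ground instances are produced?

64

Ground terms of depth ≤ 1:
  Write N_k for the number of ground terms of depth ≤ k. A term of depth ≤ k is either a constant or a function symbol applied to arguments of depth ≤ k−1, so N_k = 2 + N_{k-1}.
  N_0 = 2
  N_1 = 2 + 2 = 4
So there are 4 ground terms available for substitution.
The clause has 3 distinct variables (x4, x3, x2), each appearing in the body. In the free term algebra distinct substitutions yield syntactically distinct ground instances.
Number of ground instances = 4^3 = 64.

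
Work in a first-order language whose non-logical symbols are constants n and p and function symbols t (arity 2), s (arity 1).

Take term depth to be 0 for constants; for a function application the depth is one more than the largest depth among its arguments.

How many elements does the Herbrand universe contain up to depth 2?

74

Count level by level. With function symbols t/2, s/1, the terms of depth ≤ k are the 2 constants together with each function applied to depth-≤(k−1) tuples, so N_k = 2 + N_{k-1}^2 + N_{k-1}.
N_0 = 2
N_1 = 2 + 2^2 + 2 = 8
N_2 = 2 + 8^2 + 8 = 74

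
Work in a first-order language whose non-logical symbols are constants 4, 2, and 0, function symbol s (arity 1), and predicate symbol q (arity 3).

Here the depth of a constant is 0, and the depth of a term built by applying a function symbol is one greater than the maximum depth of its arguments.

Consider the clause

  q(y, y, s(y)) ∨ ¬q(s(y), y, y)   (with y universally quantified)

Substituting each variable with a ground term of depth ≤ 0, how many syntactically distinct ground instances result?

Ground terms of depth ≤ 0:
  Write N_k for the number of ground terms of depth ≤ k. A term of depth ≤ k is either a constant or a function symbol applied to arguments of depth ≤ k−1, so N_k = 3 + N_{k-1}.
  N_0 = 3
  Explicitly: 4, 2, 0.
So there are 3 ground terms available for substitution.
There is 1 variable to instantiate (y),  occurring in at least one literal, so different choices give different ground instances.
Number of ground instances = 3.

3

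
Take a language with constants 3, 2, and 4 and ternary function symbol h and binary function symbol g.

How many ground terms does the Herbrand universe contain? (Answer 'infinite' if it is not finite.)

infinite

The signature has at least one function symbol (h, arity 3) and at least one constant (3).
Iterating h gives infinitely many distinct ground terms: 3, h(3, 3, 3), h(h(3, 3, 3), h(3, 3, 3), h(3, 3, 3)), ...
So the Herbrand universe is infinite.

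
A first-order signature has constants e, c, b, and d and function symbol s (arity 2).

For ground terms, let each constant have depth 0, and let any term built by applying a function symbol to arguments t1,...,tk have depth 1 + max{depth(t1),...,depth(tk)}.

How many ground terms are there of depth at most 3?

Write N_k for the number of ground terms of depth ≤ k. A term of depth ≤ k is either a constant or a function symbol applied to arguments of depth ≤ k−1, so N_k = 4 + N_{k-1}^2.
N_0 = 4
N_1 = 4 + 4^2 = 20
N_2 = 4 + 20^2 = 404
N_3 = 4 + 404^2 = 163220

163220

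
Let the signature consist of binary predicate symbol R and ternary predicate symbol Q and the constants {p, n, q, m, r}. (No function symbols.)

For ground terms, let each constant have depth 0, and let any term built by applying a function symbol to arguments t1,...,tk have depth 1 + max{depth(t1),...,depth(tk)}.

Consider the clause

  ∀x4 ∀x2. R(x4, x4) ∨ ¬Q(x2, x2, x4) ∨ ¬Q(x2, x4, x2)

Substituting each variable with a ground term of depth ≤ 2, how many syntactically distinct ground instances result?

25

Ground terms of depth ≤ 2:
  With no function symbols every ground term is a constant, so there are exactly 5 ground terms at every depth bound.
  N_0 = 5
  N_1 = 5
  N_2 = 5
  Explicitly: p, n, q, m, r.
So there are 5 ground terms available for substitution.
The body mentions every one of the 2 quantified variables; since ground terms form a free algebra, no two substitutions collapse to the same formula.
Number of ground instances = 5^2 = 25.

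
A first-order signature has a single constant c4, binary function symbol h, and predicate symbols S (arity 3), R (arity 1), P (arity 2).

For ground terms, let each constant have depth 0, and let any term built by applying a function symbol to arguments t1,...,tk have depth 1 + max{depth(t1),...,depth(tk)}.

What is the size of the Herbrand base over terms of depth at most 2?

155

First count ground terms of depth ≤ 2.
Let N_k count ground terms of depth at most k. Each non-constant term of depth ≤ k is some function symbol applied to depth-≤(k−1) arguments, giving N_k = 1 + N_{k-1}^2.
N_0 = 1
N_1 = 1 + 1^2 = 2
N_2 = 1 + 2^2 = 5
Explicitly: c4, h(c4, c4), h(c4, h(c4, c4)), h(h(c4, c4), c4), h(h(c4, c4), h(c4, c4)).
So |H| = 5.
A ground atom is a predicate applied to a tuple of terms from H, so the count is the sum over predicates of |H|^arity:
  S: 5^3 = 125;  R: 5;  P: 5^2 = 25
Total ground atoms: 125 + 5 + 25 = 155.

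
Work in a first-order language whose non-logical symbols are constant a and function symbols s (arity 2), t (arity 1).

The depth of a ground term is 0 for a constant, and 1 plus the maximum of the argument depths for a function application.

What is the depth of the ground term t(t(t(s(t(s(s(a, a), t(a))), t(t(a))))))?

depth(s(a, a)) = 1 + max(0, 0) = 1
depth(t(a)) = 1 + depth(a) = 1 + 0 = 1
depth(s(s(a, a), t(a))) = 1 + max(1, 1) = 2
depth(t(s(s(a, a), t(a)))) = 1 + depth(s(s(a, a), t(a))) = 1 + 2 = 3
depth(t(t(a))) = 1 + depth(t(a)) = 1 + 1 = 2
depth(s(t(s(s(a, a), t(a))), t(t(a)))) = 1 + max(3, 2) = 4
depth(t(s(t(s(s(a, a), t(a))), t(t(a))))) = 1 + depth(s(t(s(s(a, a), t(a))), t(t(a)))) = 1 + 4 = 5
depth(t(t(s(t(s(s(a, a), t(a))), t(t(a)))))) = 1 + depth(t(s(t(s(s(a, a), t(a))), t(t(a))))) = 1 + 5 = 6
depth(t(t(t(s(t(s(s(a, a), t(a))), t(t(a))))))) = 1 + depth(t(t(s(t(s(s(a, a), t(a))), t(t(a)))))) = 1 + 6 = 7

7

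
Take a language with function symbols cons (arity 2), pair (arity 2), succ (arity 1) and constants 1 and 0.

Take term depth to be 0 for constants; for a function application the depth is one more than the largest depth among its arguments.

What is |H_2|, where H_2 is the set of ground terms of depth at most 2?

302

Write N_k for the number of ground terms of depth ≤ k. A term of depth ≤ k is either a constant or a function symbol applied to arguments of depth ≤ k−1, so N_k = 2 + N_{k-1}^2 + N_{k-1}^2 + N_{k-1}.
N_0 = 2
N_1 = 2 + 2^2 + 2^2 + 2 = 12
N_2 = 2 + 12^2 + 12^2 + 12 = 302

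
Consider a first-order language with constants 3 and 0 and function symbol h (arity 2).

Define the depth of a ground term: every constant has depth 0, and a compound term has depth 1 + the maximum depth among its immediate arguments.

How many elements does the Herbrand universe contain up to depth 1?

6

If N_k denotes the number of depth-≤k ground terms, the 2 constants give N_0 = 2, and each function symbol of arity r contributes N_{k-1}^r new terms at level k: N_k = 2 + N_{k-1}^2.
N_0 = 2
N_1 = 2 + 2^2 = 6
Explicitly: 3, 0, h(3, 3), h(3, 0), h(0, 3), h(0, 0).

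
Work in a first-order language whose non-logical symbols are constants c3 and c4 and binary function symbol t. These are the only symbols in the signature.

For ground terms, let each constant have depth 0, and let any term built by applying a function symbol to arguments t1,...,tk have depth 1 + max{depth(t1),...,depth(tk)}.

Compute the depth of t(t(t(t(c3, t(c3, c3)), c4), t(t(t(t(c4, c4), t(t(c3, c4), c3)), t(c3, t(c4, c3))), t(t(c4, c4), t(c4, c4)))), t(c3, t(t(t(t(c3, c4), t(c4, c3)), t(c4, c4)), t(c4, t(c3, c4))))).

depth(t(c3, c3)) = 1 + max(0, 0) = 1
depth(t(c3, t(c3, c3))) = 1 + max(0, 1) = 2
depth(t(t(c3, t(c3, c3)), c4)) = 1 + max(2, 0) = 3
depth(t(c4, c4)) = 1 + max(0, 0) = 1
depth(t(c3, c4)) = 1 + max(0, 0) = 1
depth(t(t(c3, c4), c3)) = 1 + max(1, 0) = 2
depth(t(t(c4, c4), t(t(c3, c4), c3))) = 1 + max(1, 2) = 3
depth(t(c4, c3)) = 1 + max(0, 0) = 1
depth(t(c3, t(c4, c3))) = 1 + max(0, 1) = 2
depth(t(t(t(c4, c4), t(t(c3, c4), c3)), t(c3, t(c4, c3)))) = 1 + max(3, 2) = 4
depth(t(t(c4, c4), t(c4, c4))) = 1 + max(1, 1) = 2
depth(t(t(t(t(c4, c4), t(t(c3, c4), c3)), t(c3, t(c4, c3))), t(t(c4, c4), t(c4, c4)))) = 1 + max(4, 2) = 5
depth(t(t(t(c3, t(c3, c3)), c4), t(t(t(t(c4, c4), t(t(c3, c4), c3)), t(c3, t(c4, c3))), t(t(c4, c4), t(c4, c4))))) = 1 + max(3, 5) = 6
depth(t(t(c3, c4), t(c4, c3))) = 1 + max(1, 1) = 2
depth(t(t(t(c3, c4), t(c4, c3)), t(c4, c4))) = 1 + max(2, 1) = 3
depth(t(c4, t(c3, c4))) = 1 + max(0, 1) = 2
depth(t(t(t(t(c3, c4), t(c4, c3)), t(c4, c4)), t(c4, t(c3, c4)))) = 1 + max(3, 2) = 4
depth(t(c3, t(t(t(t(c3, c4), t(c4, c3)), t(c4, c4)), t(c4, t(c3, c4))))) = 1 + max(0, 4) = 5
depth(t(t(t(t(c3, t(c3, c3)), c4), t(t(t(t(c4, c4), t(t(c3, c4), c3)), t(c3, t(c4, c3))), t(t(c4, c4), t(c4, c4)))), t(c3, t(t(t(t(c3, c4), t(c4, c3)), t(c4, c4)), t(c4, t(c3, c4)))))) = 1 + max(6, 5) = 7

7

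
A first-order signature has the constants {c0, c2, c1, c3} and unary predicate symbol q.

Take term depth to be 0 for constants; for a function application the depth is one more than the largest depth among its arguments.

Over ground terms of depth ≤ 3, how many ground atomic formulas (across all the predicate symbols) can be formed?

4

First count ground terms of depth ≤ 3.
With no function symbols every ground term is a constant, so there are exactly 4 ground terms at every depth bound.
N_0 = 4
N_1 = 4
N_2 = 4
N_3 = 4
So |H| = 4.
Each predicate of arity r yields |H|^r ground atoms (one per choice of an r-tuple from H):
  q: 4
Total ground atoms: 4.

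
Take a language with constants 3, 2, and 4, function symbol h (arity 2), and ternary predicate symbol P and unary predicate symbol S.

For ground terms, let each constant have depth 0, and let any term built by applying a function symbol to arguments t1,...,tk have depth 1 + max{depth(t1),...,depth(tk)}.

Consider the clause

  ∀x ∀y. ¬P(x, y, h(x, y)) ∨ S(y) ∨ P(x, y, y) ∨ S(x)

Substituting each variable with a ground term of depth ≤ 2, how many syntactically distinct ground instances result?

21609

Ground terms of depth ≤ 2:
  If N_k denotes the number of depth-≤k ground terms, the 3 constants give N_0 = 3, and each function symbol of arity r contributes N_{k-1}^r new terms at level k: N_k = 3 + N_{k-1}^2.
  N_0 = 3
  N_1 = 3 + 3^2 = 12
  N_2 = 3 + 12^2 = 147
So there are 147 ground terms available for substitution.
The clause has 2 distinct variables (x, y), each appearing in the body. In the free term algebra distinct substitutions yield syntactically distinct ground instances.
Number of ground instances = 147^2 = 21609.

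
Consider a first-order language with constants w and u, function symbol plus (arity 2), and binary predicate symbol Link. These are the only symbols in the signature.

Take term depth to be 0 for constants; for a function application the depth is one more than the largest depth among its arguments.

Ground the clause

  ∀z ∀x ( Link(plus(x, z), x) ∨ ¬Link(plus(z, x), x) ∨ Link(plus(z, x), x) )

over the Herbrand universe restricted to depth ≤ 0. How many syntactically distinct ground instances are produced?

4

Ground terms of depth ≤ 0:
  Let N_k count ground terms of depth at most k. Each non-constant term of depth ≤ k is some function symbol applied to depth-≤(k−1) arguments, giving N_k = 2 + N_{k-1}^2.
  N_0 = 2
  Explicitly: w, u.
So there are 2 ground terms available for substitution.
There are 2 variables to instantiate (z, x), each occurring in at least one literal, so different choices give different ground instances.
Number of ground instances = 2^2 = 4.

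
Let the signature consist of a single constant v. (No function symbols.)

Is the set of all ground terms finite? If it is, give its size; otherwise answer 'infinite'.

1

There are no function symbols, so the only ground term is the single constant.
The Herbrand universe is {v}, finite with 1 element.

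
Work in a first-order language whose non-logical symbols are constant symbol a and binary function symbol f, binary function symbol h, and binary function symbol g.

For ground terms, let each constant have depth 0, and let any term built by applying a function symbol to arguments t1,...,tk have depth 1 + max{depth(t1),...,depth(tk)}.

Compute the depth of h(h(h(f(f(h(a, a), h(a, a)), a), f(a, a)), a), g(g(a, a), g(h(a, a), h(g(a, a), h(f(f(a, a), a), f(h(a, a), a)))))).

7

depth(h(a, a)) = 1 + max(0, 0) = 1
depth(f(h(a, a), h(a, a))) = 1 + max(1, 1) = 2
depth(f(f(h(a, a), h(a, a)), a)) = 1 + max(2, 0) = 3
depth(f(a, a)) = 1 + max(0, 0) = 1
depth(h(f(f(h(a, a), h(a, a)), a), f(a, a))) = 1 + max(3, 1) = 4
depth(h(h(f(f(h(a, a), h(a, a)), a), f(a, a)), a)) = 1 + max(4, 0) = 5
depth(g(a, a)) = 1 + max(0, 0) = 1
depth(f(f(a, a), a)) = 1 + max(1, 0) = 2
depth(f(h(a, a), a)) = 1 + max(1, 0) = 2
depth(h(f(f(a, a), a), f(h(a, a), a))) = 1 + max(2, 2) = 3
depth(h(g(a, a), h(f(f(a, a), a), f(h(a, a), a)))) = 1 + max(1, 3) = 4
depth(g(h(a, a), h(g(a, a), h(f(f(a, a), a), f(h(a, a), a))))) = 1 + max(1, 4) = 5
depth(g(g(a, a), g(h(a, a), h(g(a, a), h(f(f(a, a), a), f(h(a, a), a)))))) = 1 + max(1, 5) = 6
depth(h(h(h(f(f(h(a, a), h(a, a)), a), f(a, a)), a), g(g(a, a), g(h(a, a), h(g(a, a), h(f(f(a, a), a), f(h(a, a), a))))))) = 1 + max(5, 6) = 7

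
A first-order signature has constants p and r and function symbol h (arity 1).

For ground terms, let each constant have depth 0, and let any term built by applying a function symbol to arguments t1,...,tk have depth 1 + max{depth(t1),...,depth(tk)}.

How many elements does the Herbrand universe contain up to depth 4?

Let N_k count ground terms of depth at most k. Each non-constant term of depth ≤ k is some function symbol applied to depth-≤(k−1) arguments, giving N_k = 2 + N_{k-1}.
N_0 = 2
N_1 = 2 + 2 = 4
N_2 = 2 + 4 = 6
N_3 = 2 + 6 = 8
N_4 = 2 + 8 = 10

10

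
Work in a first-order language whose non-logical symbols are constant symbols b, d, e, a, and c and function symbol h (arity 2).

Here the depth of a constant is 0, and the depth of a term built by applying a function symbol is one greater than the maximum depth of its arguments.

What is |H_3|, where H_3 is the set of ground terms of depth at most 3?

819030

Let N_k = |{terms of depth ≤ k}|. Then N_0 = 5 and N_k = 5 + N_{k-1}^2 for k ≥ 1 (one summand per function symbol, arity giving the exponent).
N_0 = 5
N_1 = 5 + 5^2 = 30
N_2 = 5 + 30^2 = 905
N_3 = 5 + 905^2 = 819030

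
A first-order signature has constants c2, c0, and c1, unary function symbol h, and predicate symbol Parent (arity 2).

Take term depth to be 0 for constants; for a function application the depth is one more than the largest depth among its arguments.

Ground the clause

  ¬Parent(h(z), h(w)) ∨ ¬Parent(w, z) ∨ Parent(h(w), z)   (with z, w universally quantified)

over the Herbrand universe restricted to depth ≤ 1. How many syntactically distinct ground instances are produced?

Ground terms of depth ≤ 1:
  Let N_k = |{terms of depth ≤ k}|. Then N_0 = 3 and N_k = 3 + N_{k-1} for k ≥ 1 (one summand per function symbol, arity giving the exponent).
  N_0 = 3
  N_1 = 3 + 3 = 6
  Explicitly: c2, c0, c1, h(c2), h(c0), h(c1).
So there are 6 ground terms available for substitution.
Each of z, w ranges independently over the available ground terms, and distinct assignments produce distinct instances.
Number of ground instances = 6^2 = 36.

36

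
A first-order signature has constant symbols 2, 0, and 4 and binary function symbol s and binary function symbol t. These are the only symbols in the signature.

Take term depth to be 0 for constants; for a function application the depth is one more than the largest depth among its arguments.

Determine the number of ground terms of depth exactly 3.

Let N_k count ground terms of depth at most k. Each non-constant term of depth ≤ k is some function symbol applied to depth-≤(k−1) arguments, giving N_k = 3 + N_{k-1}^2 + N_{k-1}^2.
N_0 = 3
N_1 = 3 + 3^2 + 3^2 = 21
N_2 = 3 + 21^2 + 21^2 = 885
N_3 = 3 + 885^2 + 885^2 = 1566453
Terms of depth exactly 3: N_3 − N_2 = 1566453 − 885 = 1565568.

1565568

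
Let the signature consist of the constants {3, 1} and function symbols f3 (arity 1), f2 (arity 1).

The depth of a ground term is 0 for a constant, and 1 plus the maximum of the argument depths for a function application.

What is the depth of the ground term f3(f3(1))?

depth(f3(1)) = 1 + depth(1) = 1 + 0 = 1
depth(f3(f3(1))) = 1 + depth(f3(1)) = 1 + 1 = 2

2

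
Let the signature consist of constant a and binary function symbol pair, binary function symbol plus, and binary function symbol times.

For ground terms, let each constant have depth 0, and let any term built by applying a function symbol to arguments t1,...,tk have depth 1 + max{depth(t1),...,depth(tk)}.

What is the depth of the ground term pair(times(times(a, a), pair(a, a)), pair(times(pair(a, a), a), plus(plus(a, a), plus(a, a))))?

4

depth(times(a, a)) = 1 + max(0, 0) = 1
depth(pair(a, a)) = 1 + max(0, 0) = 1
depth(times(times(a, a), pair(a, a))) = 1 + max(1, 1) = 2
depth(times(pair(a, a), a)) = 1 + max(1, 0) = 2
depth(plus(a, a)) = 1 + max(0, 0) = 1
depth(plus(plus(a, a), plus(a, a))) = 1 + max(1, 1) = 2
depth(pair(times(pair(a, a), a), plus(plus(a, a), plus(a, a)))) = 1 + max(2, 2) = 3
depth(pair(times(times(a, a), pair(a, a)), pair(times(pair(a, a), a), plus(plus(a, a), plus(a, a))))) = 1 + max(2, 3) = 4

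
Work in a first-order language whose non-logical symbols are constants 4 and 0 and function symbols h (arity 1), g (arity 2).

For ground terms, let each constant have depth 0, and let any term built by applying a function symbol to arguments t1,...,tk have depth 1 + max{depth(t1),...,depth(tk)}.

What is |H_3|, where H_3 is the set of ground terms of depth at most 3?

5552

Count level by level. With function symbols h/1, g/2, the terms of depth ≤ k are the 2 constants together with each function applied to depth-≤(k−1) tuples, so N_k = 2 + N_{k-1} + N_{k-1}^2.
N_0 = 2
N_1 = 2 + 2 + 2^2 = 8
N_2 = 2 + 8 + 8^2 = 74
N_3 = 2 + 74 + 74^2 = 5552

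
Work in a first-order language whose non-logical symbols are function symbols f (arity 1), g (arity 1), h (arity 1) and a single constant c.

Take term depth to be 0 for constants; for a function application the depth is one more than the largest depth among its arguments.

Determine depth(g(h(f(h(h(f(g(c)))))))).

7

depth(g(c)) = 1 + depth(c) = 1 + 0 = 1
depth(f(g(c))) = 1 + depth(g(c)) = 1 + 1 = 2
depth(h(f(g(c)))) = 1 + depth(f(g(c))) = 1 + 2 = 3
depth(h(h(f(g(c))))) = 1 + depth(h(f(g(c)))) = 1 + 3 = 4
depth(f(h(h(f(g(c)))))) = 1 + depth(h(h(f(g(c))))) = 1 + 4 = 5
depth(h(f(h(h(f(g(c))))))) = 1 + depth(f(h(h(f(g(c)))))) = 1 + 5 = 6
depth(g(h(f(h(h(f(g(c)))))))) = 1 + depth(h(f(h(h(f(g(c))))))) = 1 + 6 = 7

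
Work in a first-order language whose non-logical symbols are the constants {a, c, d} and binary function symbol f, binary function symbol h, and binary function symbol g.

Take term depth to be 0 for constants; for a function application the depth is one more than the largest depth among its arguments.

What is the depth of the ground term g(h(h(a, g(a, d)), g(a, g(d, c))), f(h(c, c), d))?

4

depth(g(a, d)) = 1 + max(0, 0) = 1
depth(h(a, g(a, d))) = 1 + max(0, 1) = 2
depth(g(d, c)) = 1 + max(0, 0) = 1
depth(g(a, g(d, c))) = 1 + max(0, 1) = 2
depth(h(h(a, g(a, d)), g(a, g(d, c)))) = 1 + max(2, 2) = 3
depth(h(c, c)) = 1 + max(0, 0) = 1
depth(f(h(c, c), d)) = 1 + max(1, 0) = 2
depth(g(h(h(a, g(a, d)), g(a, g(d, c))), f(h(c, c), d))) = 1 + max(3, 2) = 4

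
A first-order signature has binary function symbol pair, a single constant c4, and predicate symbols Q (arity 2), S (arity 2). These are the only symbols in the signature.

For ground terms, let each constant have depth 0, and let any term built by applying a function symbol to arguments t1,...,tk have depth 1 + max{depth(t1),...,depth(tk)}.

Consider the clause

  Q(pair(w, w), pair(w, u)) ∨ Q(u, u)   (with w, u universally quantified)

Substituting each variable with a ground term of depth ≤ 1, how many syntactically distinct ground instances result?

Ground terms of depth ≤ 1:
  Let N_k = |{terms of depth ≤ k}|. Then N_0 = 1 and N_k = 1 + N_{k-1}^2 for k ≥ 1 (one summand per function symbol, arity giving the exponent).
  N_0 = 1
  N_1 = 1 + 1^2 = 2
  Explicitly: c4, pair(c4, c4).
So there are 2 ground terms available for substitution.
The clause has 2 distinct variables (w, u), each appearing in the body. In the free term algebra distinct substitutions yield syntactically distinct ground instances.
Number of ground instances = 2^2 = 4.

4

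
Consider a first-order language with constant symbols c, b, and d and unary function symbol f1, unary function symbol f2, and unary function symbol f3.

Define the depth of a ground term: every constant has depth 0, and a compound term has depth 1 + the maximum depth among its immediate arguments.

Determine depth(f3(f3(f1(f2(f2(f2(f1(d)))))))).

depth(f1(d)) = 1 + depth(d) = 1 + 0 = 1
depth(f2(f1(d))) = 1 + depth(f1(d)) = 1 + 1 = 2
depth(f2(f2(f1(d)))) = 1 + depth(f2(f1(d))) = 1 + 2 = 3
depth(f2(f2(f2(f1(d))))) = 1 + depth(f2(f2(f1(d)))) = 1 + 3 = 4
depth(f1(f2(f2(f2(f1(d)))))) = 1 + depth(f2(f2(f2(f1(d))))) = 1 + 4 = 5
depth(f3(f1(f2(f2(f2(f1(d))))))) = 1 + depth(f1(f2(f2(f2(f1(d)))))) = 1 + 5 = 6
depth(f3(f3(f1(f2(f2(f2(f1(d)))))))) = 1 + depth(f3(f1(f2(f2(f2(f1(d))))))) = 1 + 6 = 7

7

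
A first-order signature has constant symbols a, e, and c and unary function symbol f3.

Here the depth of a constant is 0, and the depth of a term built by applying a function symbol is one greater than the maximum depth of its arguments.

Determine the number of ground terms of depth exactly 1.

3

Write N_k for the number of ground terms of depth ≤ k. A term of depth ≤ k is either a constant or a function symbol applied to arguments of depth ≤ k−1, so N_k = 3 + N_{k-1}.
N_0 = 3
N_1 = 3 + 3 = 6
Terms of depth exactly 1: N_1 − N_0 = 6 − 3 = 3.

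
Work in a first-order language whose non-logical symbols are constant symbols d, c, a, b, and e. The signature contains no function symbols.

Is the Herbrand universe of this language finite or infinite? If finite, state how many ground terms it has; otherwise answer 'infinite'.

5

There are no function symbols, so every ground term is one of the 5 constants.
The Herbrand universe is {d, c, a, b, e}, which is finite with 5 elements.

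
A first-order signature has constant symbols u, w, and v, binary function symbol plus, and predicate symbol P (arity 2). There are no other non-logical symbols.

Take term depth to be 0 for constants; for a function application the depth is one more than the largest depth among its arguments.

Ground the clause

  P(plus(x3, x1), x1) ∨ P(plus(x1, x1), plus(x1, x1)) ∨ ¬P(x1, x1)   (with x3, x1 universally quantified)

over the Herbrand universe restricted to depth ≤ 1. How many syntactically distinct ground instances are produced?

144

Ground terms of depth ≤ 1:
  Count level by level. With function symbols plus/2, the terms of depth ≤ k are the 3 constants together with each function applied to depth-≤(k−1) tuples, so N_k = 3 + N_{k-1}^2.
  N_0 = 3
  N_1 = 3 + 3^2 = 12
  Explicitly: u, w, v, plus(u, u), plus(u, w), plus(u, v), plus(w, u), plus(w, w), plus(w, v), plus(v, u), plus(v, w), plus(v, v).
So there are 12 ground terms available for substitution.
Each of x3, x1 ranges independently over the available ground terms, and distinct assignments produce distinct instances.
Number of ground instances = 12^2 = 144.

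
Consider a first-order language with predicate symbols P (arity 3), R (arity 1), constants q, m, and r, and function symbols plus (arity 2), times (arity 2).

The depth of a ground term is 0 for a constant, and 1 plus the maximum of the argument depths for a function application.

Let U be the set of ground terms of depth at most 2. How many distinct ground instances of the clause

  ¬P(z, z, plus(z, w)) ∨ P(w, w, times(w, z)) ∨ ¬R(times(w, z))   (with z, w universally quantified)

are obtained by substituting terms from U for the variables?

Ground terms of depth ≤ 2:
  Let N_k = |{terms of depth ≤ k}|. Then N_0 = 3 and N_k = 3 + N_{k-1}^2 + N_{k-1}^2 for k ≥ 1 (one summand per function symbol, arity giving the exponent).
  N_0 = 3
  N_1 = 3 + 3^2 + 3^2 = 21
  N_2 = 3 + 21^2 + 21^2 = 885
So there are 885 ground terms available for substitution.
The body mentions every one of the 2 quantified variables; since ground terms form a free algebra, no two substitutions collapse to the same formula.
Number of ground instances = 885^2 = 783225.

783225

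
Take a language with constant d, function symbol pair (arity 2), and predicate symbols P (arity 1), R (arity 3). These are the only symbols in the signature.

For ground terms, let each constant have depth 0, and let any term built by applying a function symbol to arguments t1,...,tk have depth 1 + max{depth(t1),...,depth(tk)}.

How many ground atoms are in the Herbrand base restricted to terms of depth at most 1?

First count ground terms of depth ≤ 1.
Let N_k = |{terms of depth ≤ k}|. Then N_0 = 1 and N_k = 1 + N_{k-1}^2 for k ≥ 1 (one summand per function symbol, arity giving the exponent).
N_0 = 1
N_1 = 1 + 1^2 = 2
Explicitly: d, pair(d, d).
So |H| = 2.
A ground atom is a predicate applied to a tuple of terms from H, so the count is the sum over predicates of |H|^arity:
  P: 2;  R: 2^3 = 8
Total ground atoms: 2 + 8 = 10.

10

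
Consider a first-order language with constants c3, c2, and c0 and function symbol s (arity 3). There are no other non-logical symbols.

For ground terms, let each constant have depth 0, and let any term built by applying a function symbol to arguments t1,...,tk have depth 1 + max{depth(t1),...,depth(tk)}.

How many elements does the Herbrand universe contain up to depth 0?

3

Write N_k for the number of ground terms of depth ≤ k. A term of depth ≤ k is either a constant or a function symbol applied to arguments of depth ≤ k−1, so N_k = 3 + N_{k-1}^3.
N_0 = 3
Explicitly: c3, c2, c0.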